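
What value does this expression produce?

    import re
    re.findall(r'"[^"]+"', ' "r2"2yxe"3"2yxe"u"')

['"r2"', '"3"', '"u"']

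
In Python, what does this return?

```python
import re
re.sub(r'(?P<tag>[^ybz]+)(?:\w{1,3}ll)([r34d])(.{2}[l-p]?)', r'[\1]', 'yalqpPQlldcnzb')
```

'y[alqpP]zb'

Each match is replaced using the text its own group 1 captured.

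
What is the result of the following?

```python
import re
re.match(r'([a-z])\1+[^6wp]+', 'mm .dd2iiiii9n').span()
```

`re.match` won't scan ahead — the pattern has to work from the very first character.
The match spans [0:14] → 'mm .dd2iiiii9n'.

(0, 14)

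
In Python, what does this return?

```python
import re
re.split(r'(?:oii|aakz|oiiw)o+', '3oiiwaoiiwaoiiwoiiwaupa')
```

Matches to split on: at [11:16] → 'oiiwo'.
The string is cut at each match, leaving 2 pieces.

['3oiiwaoiiwa', 'iiwaupa']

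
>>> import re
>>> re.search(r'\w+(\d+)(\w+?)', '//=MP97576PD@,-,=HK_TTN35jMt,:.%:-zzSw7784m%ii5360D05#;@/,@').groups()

The match spans [3:11] → 'MP97576P'.
Captured: group 1 = '6', group 2 = 'P'.

('6', 'P')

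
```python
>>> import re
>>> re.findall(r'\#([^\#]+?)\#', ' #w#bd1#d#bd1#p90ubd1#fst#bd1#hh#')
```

['w', 'd', 'p90ubd1', 'bd1']

Walking the string: at [1:4] match '#w#', group 1 = 'w'; at [7:10] match '#d#', group 1 = 'd'; at [13:22] match '#p90ubd1#', group 1 = 'p90ubd1'; at [25:30] match '#bd1#', group 1 = 'bd1'.
Because there's exactly one group, `findall` drops the full match and keeps group 1 from each hit.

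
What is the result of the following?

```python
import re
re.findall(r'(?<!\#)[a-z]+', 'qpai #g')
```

['qpai']

Because the assertion is negative and zero-width, positions next to the forbidden text are skipped.
Scanning left to right: at [0:4] → 'qpai'.
`findall` yields the raw match text (1 of them) because the pattern has no groups.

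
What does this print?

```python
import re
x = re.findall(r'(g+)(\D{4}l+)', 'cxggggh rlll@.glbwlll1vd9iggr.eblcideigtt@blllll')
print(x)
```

[('gggg', 'h rlll'), ('g', 'lbwlll'), ('gg', 'r.ebl'), ('g', 'tt@blllll')]

The pattern matches one or more of a literal 'g' (captured); then exactly 4 of a non-digit, then one or more of the literal 'l' (captured).
Matches: at [2:12] match 'ggggh rlll', groups = ('gggg', 'h rlll'); at [14:21] match 'glbwlll', groups = ('g', 'lbwlll'); at [26:33] match 'ggr.ebl', groups = ('gg', 'r.ebl'); at [38:48] match 'gtt@blllll', groups = ('g', 'tt@blllll').
With 2 capturing groups, `findall` returns a 2-tuple per match.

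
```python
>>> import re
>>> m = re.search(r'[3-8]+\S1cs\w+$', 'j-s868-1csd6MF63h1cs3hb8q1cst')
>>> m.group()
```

'868-1csd6MF63h1cs3hb8q1cst'

Pattern: one or more of a character in [3-8]; then a non-whitespace character, then the literal '1cs'; then one or more of a word character; then anchored at the end.
`search` walks the string left to right and returns the first match it finds.
The match spans [3:29] → '868-1csd6MF63h1cs3hb8q1cst'.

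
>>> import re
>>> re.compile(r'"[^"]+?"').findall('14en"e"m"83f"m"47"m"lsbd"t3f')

Walking the string: at [4:7] → '"e"'; at [8:13] → '"83f"'; at [14:18] → '"47"'; at [19:25] → '"lsbd"'.
No capturing groups, so `findall` returns the 4 full match strings.

['"e"', '"83f"', '"47"', '"lsbd"']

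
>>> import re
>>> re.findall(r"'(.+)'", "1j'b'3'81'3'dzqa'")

["b'3'81'3'dzqa"]

Matches: at [2:17] match "'b'3'81'3'dzqa'", group 1 = "b'3'81'3'dzqa".
One capturing group, so `findall` returns just the captured substring from the one match — 1 in all.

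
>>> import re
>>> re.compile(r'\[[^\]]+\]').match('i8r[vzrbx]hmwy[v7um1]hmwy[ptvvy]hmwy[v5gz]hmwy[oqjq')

With `match`, the pattern is implicitly anchored at the beginning.
Here the string doesn't start with a match, so the call returns None.

None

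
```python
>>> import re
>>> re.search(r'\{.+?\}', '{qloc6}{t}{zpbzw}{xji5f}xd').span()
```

A non-greedy quantifier consumes as few characters as it can — just enough that the remainder of the pattern still matches from where it stops; whatever follows it matches normally.
The match spans [0:7] → '{qloc6}'.

(0, 7)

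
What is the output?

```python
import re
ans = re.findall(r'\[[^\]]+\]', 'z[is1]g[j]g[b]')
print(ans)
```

['[is1]', '[j]', '[b]']

Walking the string: at [1:6] → '[is1]'; at [7:10] → '[j]'; at [11:14] → '[b]'.
Since nothing is captured, `findall` lists the 3 matched substrings directly.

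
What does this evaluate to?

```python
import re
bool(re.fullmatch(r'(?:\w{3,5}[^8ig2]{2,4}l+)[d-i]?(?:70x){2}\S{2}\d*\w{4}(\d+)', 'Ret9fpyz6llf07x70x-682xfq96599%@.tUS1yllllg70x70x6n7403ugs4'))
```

False

The pattern matches 3 to 5 of a word character, then 2 to 4 of any character except [8ig2], then one or more of the literal 'l' (non-capturing group); then optionally a character in [d-i]; then the literal '70x' repeated 2 times, then exactly 2 of a non-whitespace character, then zero or more of a digit; then exactly 4 of a word character; then one or more of a digit (captured).
For `fullmatch`, every character of the input must be accounted for by the pattern.
Here the pattern can't cover the whole string, so the call returns None, and `bool(None)` is False.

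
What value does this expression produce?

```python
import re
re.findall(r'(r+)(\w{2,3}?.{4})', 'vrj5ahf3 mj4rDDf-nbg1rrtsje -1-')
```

`findall` packs the 2 group values into a tuple for every match.

[('r', 'j5ahf3'), ('r', 'DDf-nb'), ('rr', 'tsje -')]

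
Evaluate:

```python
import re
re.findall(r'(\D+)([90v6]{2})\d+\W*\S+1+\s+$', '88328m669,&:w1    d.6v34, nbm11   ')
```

[('    d.', '6v')]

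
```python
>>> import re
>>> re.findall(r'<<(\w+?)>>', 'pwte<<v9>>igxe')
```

['v9']

`findall` collects group 1 from the one match (1 total).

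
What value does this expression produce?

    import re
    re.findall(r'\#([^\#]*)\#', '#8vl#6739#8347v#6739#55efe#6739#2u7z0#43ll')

['8vl', '8347v', '55efe', '2u7z0']

Matches: at [0:5] match '#8vl#', group 1 = '8vl'; at [9:16] match '#8347v#', group 1 = '8347v'; at [20:27] match '#55efe#', group 1 = '55efe'; at [31:38] match '#2u7z0#', group 1 = '2u7z0'.
Because there's exactly one group, `findall` drops the full match and keeps group 1 from each hit.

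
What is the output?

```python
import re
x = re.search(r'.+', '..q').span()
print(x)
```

(0, 3)

The match spans [0:3] → '..q'.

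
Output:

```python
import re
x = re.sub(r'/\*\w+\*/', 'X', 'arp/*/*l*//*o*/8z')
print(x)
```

arp/*XX8z

`sub` substitutes 'X' at each match site.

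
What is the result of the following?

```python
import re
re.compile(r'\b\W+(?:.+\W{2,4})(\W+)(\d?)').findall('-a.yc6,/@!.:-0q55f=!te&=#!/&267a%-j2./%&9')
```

Pattern: a word boundary (`\b`, zero-width); then one or more of a non-word character; then one or more of any character, then 2 to 4 of a non-word character (non-capturing group); then one or more of a non-word character (captured); then optionally a digit (captured).
Multiple groups make `findall` return tuples — one 2-tuple for the one match.

[('&', '9')]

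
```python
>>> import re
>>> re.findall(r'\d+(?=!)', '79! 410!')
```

['79', '410']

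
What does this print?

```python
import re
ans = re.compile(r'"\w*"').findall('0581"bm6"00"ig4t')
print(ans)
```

['"bm6"']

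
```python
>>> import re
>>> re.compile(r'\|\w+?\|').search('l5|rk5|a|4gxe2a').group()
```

'|rk5|'

`re.search` tries every starting position until one works.
The match spans [2:7] → '|rk5|'.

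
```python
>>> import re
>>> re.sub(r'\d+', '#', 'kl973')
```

The pattern matches one or more of a digit.
Matches: at [2:5] → '973'.
`sub` substitutes '#' at each match site.

'kl#'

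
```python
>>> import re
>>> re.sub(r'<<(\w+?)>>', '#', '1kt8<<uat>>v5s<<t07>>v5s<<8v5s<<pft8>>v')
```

Matches: at [4:11] → '<<uat>>'; at [14:21] → '<<t07>>'; at [30:38] → '<<pft8>>'.
Each match is replaced by '#'.

'1kt8#v5s#v5s<<8v5s#v'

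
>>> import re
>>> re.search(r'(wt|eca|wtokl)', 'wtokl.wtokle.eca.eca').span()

(0, 2)

The regex engine tests alternatives in the order written; an earlier branch that matches wins even if a later one would match more.
`re.search` tries every starting position until one works.
The match spans [0:2] → 'wt'.
Captured: group 1 = 'wt'.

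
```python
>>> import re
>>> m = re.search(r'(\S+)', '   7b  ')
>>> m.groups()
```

('7b',)

The match spans [3:5] → '7b'.
Captured: group 1 = '7b'.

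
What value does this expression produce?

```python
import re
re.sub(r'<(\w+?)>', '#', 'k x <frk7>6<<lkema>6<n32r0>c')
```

Matches: at [4:10] → '<frk7>'; at [12:19] → '<lkema>'; at [20:27] → '<n32r0>'.
`sub` substitutes '#' at each match site.

'k x #6<#6#c'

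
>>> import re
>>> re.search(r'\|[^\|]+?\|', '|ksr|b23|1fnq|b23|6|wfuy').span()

(0, 5)

The match spans [0:5] → '|ksr|'.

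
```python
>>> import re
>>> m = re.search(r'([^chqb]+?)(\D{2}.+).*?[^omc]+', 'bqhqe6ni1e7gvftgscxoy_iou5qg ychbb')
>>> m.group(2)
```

The match spans [4:34] → 'e6ni1e7gvftgscxoy_iou5qg ychbb'.
Captured: group 1 = 'e6', group 2 = 'ni1e7gvftgscxoy_iou5qg ychb'.

'ni1e7gvftgscxoy_iou5qg ychb'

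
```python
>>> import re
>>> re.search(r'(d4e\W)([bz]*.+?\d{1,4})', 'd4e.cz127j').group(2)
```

Pattern: the literal 'd4e', then a non-word character (captured); then zero or more of one of [bz], then one or more of any character (lazy), then 1 to 4 of a digit (captured).
Unlike `match`, `search` isn't anchored — it looks for the pattern anywhere in the string.
The match spans [0:9] → 'd4e.cz127'.
Captured: group 1 = 'd4e.', group 2 = 'cz127'.

'cz127'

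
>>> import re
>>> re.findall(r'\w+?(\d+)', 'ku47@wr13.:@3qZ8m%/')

['47', '13', '8']

This matches one or more of a word character (lazy); then one or more of a digit (captured).
Lazy quantifiers expand one character at a time until the remainder of the pattern can match.
Matches: at [0:4] match 'ku47', group 1 = '47'; at [5:9] match 'wr13', group 1 = '13'; at [12:16] match '3qZ8', group 1 = '8'.
`findall` collects group 1 from each match (3 total).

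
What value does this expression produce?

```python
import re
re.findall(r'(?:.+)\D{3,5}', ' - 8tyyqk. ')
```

The pattern matches one or more of any character (non-capturing group); then 3 to 5 of a non-digit.
Walking the string: at [0:11] → ' - 8tyyqk. '.
With no groups in the pattern, `findall` gives back each whole match — 1 here.

[' - 8tyyqk. ']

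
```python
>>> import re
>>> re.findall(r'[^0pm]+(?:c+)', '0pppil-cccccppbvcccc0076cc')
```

This matches one or more of any character except [0pm]; then one or more of a literal 'c' (non-capturing group).
Matches: at [4:12] → 'il-ccccc'; at [14:20] → 'bvcccc'; at [22:26] → '76cc'.
With no groups in the pattern, `findall` gives back each whole match — 3 here.

['il-ccccc', 'bvcccc', '76cc']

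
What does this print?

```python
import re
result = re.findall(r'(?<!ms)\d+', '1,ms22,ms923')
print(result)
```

The negative lookaround is zero-width — it rules out positions where the adjacent text would match, without consuming anything.
Scanning left to right: at [0:1] → '1'; at [5:6] → '2'; at [10:12] → '23'.
Since nothing is captured, `findall` lists the 3 matched substrings directly.

['1', '2', '23']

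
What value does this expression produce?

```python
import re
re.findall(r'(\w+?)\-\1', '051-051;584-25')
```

['051']

A backreference is literal: `\1` must see the identical characters the first group matched.
Walking the string: at [0:7] match '051-051', group 1 = '051'.
With a single group, `findall` returns only what that group captured — 1 item.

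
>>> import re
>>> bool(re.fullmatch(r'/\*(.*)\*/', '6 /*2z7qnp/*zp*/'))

False

`re.fullmatch` is like wrapping the pattern in `^…$` (in single-line mode).
Here the pattern can't cover the whole string, so the call returns None, and `bool(None)` is False.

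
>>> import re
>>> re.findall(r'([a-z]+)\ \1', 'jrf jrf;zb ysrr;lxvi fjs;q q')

After group 1 captures some text, `\1` only succeeds where that same text appears again.
With a single group, `findall` returns only what that group captured — 2 items.

['jrf', 'q']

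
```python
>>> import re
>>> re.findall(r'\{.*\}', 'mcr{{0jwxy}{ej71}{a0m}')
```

['{{0jwxy}{ej71}{a0m}']

Matches: at [3:22] → '{{0jwxy}{ej71}{a0m}'.
No capturing groups, so `findall` returns the 1 full match string.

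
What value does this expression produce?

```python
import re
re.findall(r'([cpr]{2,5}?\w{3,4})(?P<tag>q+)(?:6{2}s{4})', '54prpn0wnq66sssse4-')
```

This matches 2 to 5 of one of [cpr] (lazy), then 3 to 4 of a word character (captured); then one or more of a literal 'q' (captured as 'tag'); then exactly 2 of a literal '6', then exactly 4 of a literal 's' (non-capturing group).
Scanning left to right: at [2:16] match 'prpn0wnq66ssss', groups = ('prpn0wn', 'q').
`findall` packs the 2 group values into a tuple for every match.

[('prpn0wn', 'q')]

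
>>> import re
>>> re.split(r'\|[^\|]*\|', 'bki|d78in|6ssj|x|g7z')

['bki', '6ssj', 'g7z']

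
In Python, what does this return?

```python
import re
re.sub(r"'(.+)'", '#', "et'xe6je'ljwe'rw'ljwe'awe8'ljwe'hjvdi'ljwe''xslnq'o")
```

'et#o'

Matches: at [2:50] → "'xe6je'ljwe'rw'ljwe'awe8'ljwe'hjvdi'ljwe''xslnq'".
Every occurrence is swapped for '#'.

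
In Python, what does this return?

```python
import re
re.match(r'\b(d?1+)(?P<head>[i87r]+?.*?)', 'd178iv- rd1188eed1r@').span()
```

(0, 3)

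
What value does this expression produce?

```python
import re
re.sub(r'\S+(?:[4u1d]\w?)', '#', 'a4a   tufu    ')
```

'#   #    '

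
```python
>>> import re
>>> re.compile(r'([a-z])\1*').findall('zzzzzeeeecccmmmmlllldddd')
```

['z', 'e', 'c', 'm', 'l', 'd']

The backreference `\1` re-matches whatever the first group consumed, character for character.
One capturing group, so `findall` returns just the captured substring from each match — 6 in all.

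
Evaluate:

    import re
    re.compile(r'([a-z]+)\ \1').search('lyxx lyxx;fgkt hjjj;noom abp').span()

(0, 9)

The backreference `\1` re-matches whatever the first group consumed, character for character.
`re.search` tries every starting position until one works.
The match spans [0:9] → 'lyxx lyxx'.
Captured: group 1 = 'lyxx'.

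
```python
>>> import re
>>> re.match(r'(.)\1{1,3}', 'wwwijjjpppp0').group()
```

'www'

`\1` is not a pattern — it's the concrete string captured by group 1, re-applied verbatim.
`re.match` won't scan ahead — the pattern has to work from the very first character.
The match spans [0:3] → 'www'.
Captured: group 1 = 'w'.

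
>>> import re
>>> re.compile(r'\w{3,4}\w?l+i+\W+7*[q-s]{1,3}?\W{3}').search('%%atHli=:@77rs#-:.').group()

'atHli=:@77rs#-:'

The pattern matches 3 to 4 of a word character, then optionally a word character; then one or more of a literal 'l'; then one or more of a literal 'i', then one or more of a non-word character, then zero or more of the literal '7'; then 1 to 3 of a character in [q-s] (lazy), then exactly 3 of a non-word character.
Unlike `match`, `search` isn't anchored — it looks for the pattern anywhere in the string.
The match spans [2:17] → 'atHli=:@77rs#-:'.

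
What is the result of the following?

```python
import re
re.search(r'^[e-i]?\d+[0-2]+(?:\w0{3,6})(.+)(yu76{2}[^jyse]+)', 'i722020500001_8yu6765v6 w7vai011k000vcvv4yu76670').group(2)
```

This matches anchored at the start of the string; then optionally a character in [e-i], then one or more of a digit, then one or more of a character in [0-2]; then a word character, then 3 to 6 of a literal '0' (non-capturing group); then one or more of any character (captured); then the literal 'yu7', then exactly 2 of the literal '6', then one or more of any character except [jyse] (captured).
`re.search` tries every starting position until one works.
The match spans [0:48] → 'i722020500001_8yu6765v6 w7vai011k000vcvv4yu76670'.
Captured: group 1 = '1_8yu6765v6 w7vai011k000vcvv4', group 2 = 'yu76670'.

'yu76670'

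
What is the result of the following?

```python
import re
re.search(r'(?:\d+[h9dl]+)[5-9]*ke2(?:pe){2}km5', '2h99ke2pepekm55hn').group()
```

'2h99ke2pepekm5'

This matches one or more of a digit, then one or more of one of [h9dl] (non-capturing group); then zero or more of a character in [5-9], then the literal 'ke2'; then the literal 'pe' repeated 2 times, then the literal 'km5'.
Unlike `match`, `search` isn't anchored — it looks for the pattern anywhere in the string.
The match spans [0:14] → '2h99ke2pepekm5'.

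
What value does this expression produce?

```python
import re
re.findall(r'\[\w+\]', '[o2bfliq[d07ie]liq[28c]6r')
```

`findall` yields the raw match text (2 of them) because the pattern has no groups.

['[d07ie]', '[28c]']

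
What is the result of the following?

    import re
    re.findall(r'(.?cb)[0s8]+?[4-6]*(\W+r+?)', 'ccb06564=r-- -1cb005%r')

The pattern matches optionally any character, then the literal 'cb' (captured); then one or more of one of [0s8] (lazy), then zero or more of a character in [4-6]; then one or more of a non-word character, then one or more of a literal 'r' (lazy) (captured).
With 2 capturing groups, `findall` returns a 2-tuple per match.

[('ccb', '=r'), ('1cb', '%r')]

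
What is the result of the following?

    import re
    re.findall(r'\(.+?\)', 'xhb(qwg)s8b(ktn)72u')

['(qwg)', '(ktn)']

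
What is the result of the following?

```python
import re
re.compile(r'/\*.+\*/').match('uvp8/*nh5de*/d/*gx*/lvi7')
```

None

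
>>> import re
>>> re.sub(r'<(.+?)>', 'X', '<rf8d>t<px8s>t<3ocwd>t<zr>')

Lazy quantifiers expand one character at a time until the remainder of the pattern can match.
Matches: at [0:6] → '<rf8d>'; at [7:13] → '<px8s>'; at [14:21] → '<3ocwd>'; at [22:26] → '<zr>'.
`sub` substitutes 'X' at each match site.

'XtXtXtX'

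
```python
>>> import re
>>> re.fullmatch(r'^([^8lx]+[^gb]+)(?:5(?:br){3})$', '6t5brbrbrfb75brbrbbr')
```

The pattern matches anchored at the start of the string; then one or more of any character except [8lx], then one or more of any character except [gb] (captured); then the literal '5', then the literal 'br' repeated 3 times (non-capturing group); then anchored at the end.
`re.fullmatch` is like wrapping the pattern in `^…$` (in single-line mode).
Here the pattern can't cover the whole string, so the call returns None.

None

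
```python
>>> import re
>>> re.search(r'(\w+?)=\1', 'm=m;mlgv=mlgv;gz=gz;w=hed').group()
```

'm=m'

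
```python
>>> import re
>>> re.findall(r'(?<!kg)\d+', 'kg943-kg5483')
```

`(?!…)`/`(?<!…)` only lets a position through if the neighbouring text does NOT match; no characters are consumed.
Since nothing is captured, `findall` lists the 2 matched substrings directly.

['43', '483']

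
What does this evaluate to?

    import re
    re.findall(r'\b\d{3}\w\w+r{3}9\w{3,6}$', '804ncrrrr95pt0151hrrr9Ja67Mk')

['804ncrrrr95pt0151hrrr9Ja67Mk']

With no groups in the pattern, `findall` gives back each whole match — 1 here.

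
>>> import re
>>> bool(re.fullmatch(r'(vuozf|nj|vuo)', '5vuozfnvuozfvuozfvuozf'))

False

For `fullmatch`, every character of the input must be accounted for by the pattern.
Here the pattern can't cover the whole string, so the call returns None, and `bool(None)` is False.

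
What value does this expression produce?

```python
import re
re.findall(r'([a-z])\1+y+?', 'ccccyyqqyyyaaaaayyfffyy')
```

A backreference is literal: `\1` must see the identical characters the first group matched.
One capturing group, so `findall` returns just the captured substring from each match — 4 in all.

['c', 'q', 'a', 'f']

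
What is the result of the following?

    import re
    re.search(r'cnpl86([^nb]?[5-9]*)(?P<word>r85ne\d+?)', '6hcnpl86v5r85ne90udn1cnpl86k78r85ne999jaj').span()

Because the quantifier is non-greedy, it stops expanding at the earliest point where the rest of the pattern can succeed.
The match spans [2:16] → 'cnpl86v5r85ne9'.

(2, 16)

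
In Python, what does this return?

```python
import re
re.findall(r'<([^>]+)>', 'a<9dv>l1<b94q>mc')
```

Matches: at [1:6] match '<9dv>', group 1 = '9dv'; at [8:14] match '<b94q>', group 1 = 'b94q'.
Because there's exactly one group, `findall` drops the full match and keeps group 1 from each hit.

['9dv', 'b94q']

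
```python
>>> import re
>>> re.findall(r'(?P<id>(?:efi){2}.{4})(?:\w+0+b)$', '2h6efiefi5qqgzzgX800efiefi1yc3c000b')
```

['efiefi5qqg']

This matches the literal 'efi' repeated 2 times, then exactly 4 of any character (captured as 'id'); then one or more of a word character, then one or more of a literal '0', then the literal 'b' (non-capturing group); then anchored at the end.
Walking the string: at [3:35] match 'efiefi5qqgzzgX800efiefi1yc3c000b', group 1 = 'efiefi5qqg'.
`findall` collects group 1 from the one match (1 total).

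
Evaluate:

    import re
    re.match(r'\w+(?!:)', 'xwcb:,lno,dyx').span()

(0, 3)

A negative assertion filters positions out without eating any characters.
`match` is anchored at position 0; if the pattern doesn't fit there, it returns None.
The match spans [0:3] → 'xwc'.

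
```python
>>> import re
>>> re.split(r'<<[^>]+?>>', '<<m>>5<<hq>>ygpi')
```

['', '5', 'ygpi']

The string is cut at each match, leaving 3 pieces.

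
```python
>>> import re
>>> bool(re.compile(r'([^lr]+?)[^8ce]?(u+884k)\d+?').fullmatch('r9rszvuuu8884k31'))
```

`re.fullmatch` requires the pattern to consume the entire string.
Here the string isn't matched end-to-end, so the call returns None, and `bool(None)` is False.

False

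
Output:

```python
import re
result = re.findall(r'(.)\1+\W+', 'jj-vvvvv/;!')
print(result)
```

A backreference is literal: `\1` must see the identical characters the first group matched.
Walking the string: at [0:3] match 'jj-', group 1 = 'j'; at [3:11] match 'vvvvv/;!', group 1 = 'v'.
`findall` collects group 1 from each match (2 total).

['j', 'v']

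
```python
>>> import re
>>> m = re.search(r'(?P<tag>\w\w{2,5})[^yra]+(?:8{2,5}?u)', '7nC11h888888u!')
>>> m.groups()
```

The match spans [0:13] → '7nC11h888888u'.
Captured: group 1 = '7nC11h'.

('7nC11h',)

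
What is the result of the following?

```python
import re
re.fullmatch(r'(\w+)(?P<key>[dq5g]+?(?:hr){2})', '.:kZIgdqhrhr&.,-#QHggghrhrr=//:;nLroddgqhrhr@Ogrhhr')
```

None

`re.fullmatch` requires the pattern to consume the entire string.
Here the string isn't matched end-to-end, so the call returns None.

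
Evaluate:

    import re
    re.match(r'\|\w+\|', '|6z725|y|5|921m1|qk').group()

'|6z725|'

With `match`, the pattern is implicitly anchored at the beginning.
The match spans [0:7] → '|6z725|'.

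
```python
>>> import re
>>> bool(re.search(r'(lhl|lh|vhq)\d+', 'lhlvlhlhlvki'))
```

`re.search` tries every starting position until one works.
Here the pattern never matches, so the call returns None, and `bool(None)` is False.

False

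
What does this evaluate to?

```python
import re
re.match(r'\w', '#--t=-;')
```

This matches a word character.
`re.match` only tries the pattern at the start of the string.
Here position 0 doesn't satisfy it, so the call returns None.

None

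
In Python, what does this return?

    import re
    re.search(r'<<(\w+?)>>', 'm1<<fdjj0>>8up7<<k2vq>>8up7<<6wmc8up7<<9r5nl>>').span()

(2, 11)

Unlike `match`, `search` isn't anchored — it looks for the pattern anywhere in the string.
The match spans [2:11] → '<<fdjj0>>'.
Captured: group 1 = 'fdjj0'.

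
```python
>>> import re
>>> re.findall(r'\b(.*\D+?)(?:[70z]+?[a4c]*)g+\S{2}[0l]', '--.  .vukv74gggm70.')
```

This matches a word boundary (`\b`, zero-width); then zero or more of any character, then one or more of a non-digit (lazy) (captured); then one or more of one of [70z] (lazy), then zero or more of one of [a4c] (non-capturing group); then one or more of a literal 'g', then exactly 2 of a non-whitespace character, then one of [0l].
`findall` collects group 1 from the one match (1 total).

['vukv']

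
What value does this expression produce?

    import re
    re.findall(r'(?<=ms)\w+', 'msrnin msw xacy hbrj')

The lookaround is zero-width — it requires the adjacent text to match without consuming it, so the asserted text isn't part of the match.
Matches: at [2:6] → 'rnin'; at [9:10] → 'w'.
Since nothing is captured, `findall` lists the 2 matched substrings directly.

['rnin', 'w']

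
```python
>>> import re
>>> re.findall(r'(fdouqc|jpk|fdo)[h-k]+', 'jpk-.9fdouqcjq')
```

['fdouqc']

`findall` collects group 1 from the one match (1 total).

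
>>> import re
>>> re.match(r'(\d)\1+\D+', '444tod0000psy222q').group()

'444tod'

The backreference `\1` re-matches whatever the first group consumed, character for character.
`re.match` won't scan ahead — the pattern has to work from the very first character.
The match spans [0:6] → '444tod'.
Captured: group 1 = '4'.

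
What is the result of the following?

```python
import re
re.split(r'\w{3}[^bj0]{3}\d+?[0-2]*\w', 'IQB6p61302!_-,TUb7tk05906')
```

This matches exactly 3 of a word character; then exactly 3 of any character except [bj0], then one or more of a digit (lazy); then zero or more of a character in [0-2], then a word character.
Because the quantifier is non-greedy, it stops expanding at the earliest point where the rest of the pattern can succeed.
Matches to split on: at [0:8] → 'IQB6p613'; at [14:22] → 'TUb7tk05'.
`split` removes every match and returns the 3 fragments in between.

['', '02!_-,', '906']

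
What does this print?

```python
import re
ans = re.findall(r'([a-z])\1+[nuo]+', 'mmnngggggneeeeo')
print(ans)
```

['m', 'g', 'e']

`\1` is not a pattern — it's the concrete string captured by group 1, re-applied verbatim.
Matches: at [0:4] match 'mmnn', group 1 = 'm'; at [4:10] match 'gggggn', group 1 = 'g'; at [10:15] match 'eeeeo', group 1 = 'e'.
`findall` collects group 1 from each match (3 total).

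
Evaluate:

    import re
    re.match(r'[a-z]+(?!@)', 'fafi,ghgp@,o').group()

'fafi'

`re.match` only tries the pattern at the start of the string.
The match spans [0:4] → 'fafi'.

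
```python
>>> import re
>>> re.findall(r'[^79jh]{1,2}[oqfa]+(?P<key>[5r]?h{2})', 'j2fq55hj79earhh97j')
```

['rhh']

The pattern matches 1 to 2 of any character except [79jh], then one or more of one of [oqfa]; then optionally one of [5r], then exactly 2 of the literal 'h' (captured as 'key').
Walking the string: at [10:15] match 'earhh', group 1 = 'rhh'.
With a single group, `findall` returns only what that group captured — 1 item.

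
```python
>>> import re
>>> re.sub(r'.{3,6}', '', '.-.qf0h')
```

'h'

The pattern matches 3 to 6 of any character.
Matches: at [0:6] → '.-.qf0'.
`sub` substitutes '' at each match site.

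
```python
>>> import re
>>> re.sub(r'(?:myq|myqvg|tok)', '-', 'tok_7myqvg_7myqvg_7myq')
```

The regex engine tests alternatives in the order written; an earlier branch that matches wins even if a later one would match more.
Matches: at [0:3] → 'tok'; at [5:8] → 'myq'; at [12:15] → 'myq'; at [19:22] → 'myq'.
`sub` substitutes '-' at each match site.

'-_7-vg_7-vg_7-'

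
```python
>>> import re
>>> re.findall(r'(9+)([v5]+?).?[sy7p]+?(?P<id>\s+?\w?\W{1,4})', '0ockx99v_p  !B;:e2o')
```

This matches one or more of a literal '9' (captured); then one or more of one of [v5] (lazy) (captured); then optionally any character, then one or more of one of [sy7p] (lazy); then one or more of whitespace (lazy), then optionally a word character, then 1 to 4 of a non-word character (captured as 'id').
Walking the string: at [5:13] match '99v_p  !', groups = ('99', 'v', '  !').
3 groups means the one result is a tuple of 3 captured strings — 1 here.

[('99', 'v', '  !')]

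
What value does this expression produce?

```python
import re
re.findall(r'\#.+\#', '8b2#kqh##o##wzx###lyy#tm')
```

['#kqh##o##wzx###lyy#']

Scanning left to right: at [3:22] → '#kqh##o##wzx###lyy#'.
`findall` yields the raw match text (1 of them) because the pattern has no groups.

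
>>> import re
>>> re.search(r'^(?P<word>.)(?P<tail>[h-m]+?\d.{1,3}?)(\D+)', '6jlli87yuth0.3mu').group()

Pattern: anchored at the start of the string; then any character (captured as 'word'); then one or more of a character in [h-m] (lazy), then a digit, then 1 to 3 of any character (lazy) (captured as 'tail'); then one or more of a non-digit (captured).
The match spans [0:11] → '6jlli87yuth'.

'6jlli87yuth'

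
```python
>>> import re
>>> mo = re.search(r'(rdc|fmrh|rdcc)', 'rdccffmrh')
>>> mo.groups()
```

('rdc',)

Alternation isn't longest-match — the leftmost alternative that fits at this position is chosen.
`search` walks the string left to right and returns the first match it finds.
The match spans [0:3] → 'rdc'.
Captured: group 1 = 'rdc'.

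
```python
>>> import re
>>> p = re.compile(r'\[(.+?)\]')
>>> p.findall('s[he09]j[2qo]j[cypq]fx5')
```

Because the quantifier is non-greedy, it stops expanding at the earliest point where the rest of the pattern can succeed.
Matches: at [1:7] match '[he09]', group 1 = 'he09'; at [8:13] match '[2qo]', group 1 = '2qo'; at [14:20] match '[cypq]', group 1 = 'cypq'.
`findall` collects group 1 from each match (3 total).

['he09', '2qo', 'cypq']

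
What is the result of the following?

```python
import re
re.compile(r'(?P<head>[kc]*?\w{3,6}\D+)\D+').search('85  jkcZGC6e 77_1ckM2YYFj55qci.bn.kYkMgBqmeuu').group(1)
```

Pattern: zero or more of one of [kc] (lazy), then 3 to 6 of a word character, then one or more of a non-digit (captured as 'head'); then one or more of a non-digit.
`search` walks the string left to right and returns the first match it finds.
The match spans [4:10] → 'jkcZGC'.
Captured: group 1 = 'jkcZG'.

'jkcZG'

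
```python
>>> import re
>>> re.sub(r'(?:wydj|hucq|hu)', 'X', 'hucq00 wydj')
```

'X00 X'

`|` is ordered: at each position the engine commits to the first alternative that works.
Each match is replaced by 'X'.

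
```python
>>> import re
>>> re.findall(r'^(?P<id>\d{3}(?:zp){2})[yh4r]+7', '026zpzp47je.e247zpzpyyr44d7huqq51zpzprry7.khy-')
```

['026zpzp']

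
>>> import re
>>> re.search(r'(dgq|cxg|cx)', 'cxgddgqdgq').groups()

Alternation isn't longest-match — the leftmost alternative that fits at this position is chosen.
`re.search` scans for the first position where the pattern succeeds.
The match spans [0:3] → 'cxg'.
Captured: group 1 = 'cxg'.

('cxg',)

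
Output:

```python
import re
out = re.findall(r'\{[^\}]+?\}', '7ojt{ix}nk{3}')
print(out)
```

['{ix}', '{3}']

No capturing groups, so `findall` returns the 2 full match strings.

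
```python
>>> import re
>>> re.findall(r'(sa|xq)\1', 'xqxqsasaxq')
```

['xq', 'sa']

A backreference is literal: `\1` must see the identical characters the first group matched.
Because there's exactly one group, `findall` drops the full match and keeps group 1 from each hit.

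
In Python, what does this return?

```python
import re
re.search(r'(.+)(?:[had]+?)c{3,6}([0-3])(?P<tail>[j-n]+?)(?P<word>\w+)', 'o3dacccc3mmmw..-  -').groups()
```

('o3d', '3', 'm', 'mmw')

The match spans [0:13] → 'o3dacccc3mmmw'.
Captured: group 1 = 'o3d', group 2 = '3', group 3 = 'm', group 4 = 'mmw'.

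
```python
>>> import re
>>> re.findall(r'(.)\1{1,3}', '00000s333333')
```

['0', '3', '3']

`\1` is not a pattern — it's the concrete string captured by group 1, re-applied verbatim.
Scanning left to right: at [0:4] match '0000', group 1 = '0'; at [6:10] match '3333', group 1 = '3'; at [10:12] match '33', group 1 = '3'.
Because there's exactly one group, `findall` drops the full match and keeps group 1 from each hit.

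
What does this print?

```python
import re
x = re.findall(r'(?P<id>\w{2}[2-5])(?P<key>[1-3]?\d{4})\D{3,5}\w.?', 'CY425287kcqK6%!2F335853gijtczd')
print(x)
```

[('CY4', '25287'), ('2F3', '35853')]

The pattern matches exactly 2 of a word character, then a character in [2-5] (captured as 'id'); then optionally a character in [1-3], then exactly 4 of a digit (captured as 'key'); then 3 to 5 of a non-digit, then a word character, then optionally any character.
2 groups means each result is a tuple of 2 captured strings — 2 here.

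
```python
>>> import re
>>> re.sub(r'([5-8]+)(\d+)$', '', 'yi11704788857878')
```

'yi11'

The pattern matches one or more of a character in [5-8] (captured); then one or more of a digit (captured); then anchored at the end.
Every occurrence is swapped for ''.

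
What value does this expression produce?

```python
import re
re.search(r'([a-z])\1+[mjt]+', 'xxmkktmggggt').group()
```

`\1` has to match the exact text group 1 already captured.
The match spans [0:3] → 'xxm'.

'xxm'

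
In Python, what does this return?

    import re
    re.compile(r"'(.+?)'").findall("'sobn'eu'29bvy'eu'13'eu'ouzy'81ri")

Because the quantifier is non-greedy, it stops expanding at the earliest point where the rest of the pattern can succeed.
Walking the string: at [0:6] match "'sobn'", group 1 = 'sobn'; at [8:15] match "'29bvy'", group 1 = '29bvy'; at [17:21] match "'13'", group 1 = '13'; at [23:29] match "'ouzy'", group 1 = 'ouzy'.
Because there's exactly one group, `findall` drops the full match and keeps group 1 from each hit.

['sobn', '29bvy', '13', 'ouzy']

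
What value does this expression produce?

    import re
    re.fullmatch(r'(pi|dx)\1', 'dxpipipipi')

None

`\1` is not a pattern — it's the concrete string captured by group 1, re-applied verbatim.
`re.fullmatch` is like wrapping the pattern in `^…$` (in single-line mode).
Here there's no way to consume every character, so the call returns None.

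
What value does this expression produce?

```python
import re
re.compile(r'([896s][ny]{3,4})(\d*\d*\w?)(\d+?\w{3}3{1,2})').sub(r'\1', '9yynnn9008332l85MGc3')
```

Pattern: one of [896s], then 3 to 4 of one of [ny] (captured); then zero or more of a digit, then zero or more of a digit, then optionally a word character (captured); then one or more of a digit (lazy), then exactly 3 of a word character, then 1 to 2 of the literal '3' (captured).
Matches: at [0:12] → '9yynnn900833'.
`\1` in the replacement pulls in group 1's text for each match.

'9yynn2l85MGc3'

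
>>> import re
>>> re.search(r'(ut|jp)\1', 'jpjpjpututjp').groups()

('jp',)

The backreference `\1` re-matches whatever the first group consumed, character for character.
`re.search` scans for the first position where the pattern succeeds.
The match spans [0:4] → 'jpjp'.
Captured: group 1 = 'jp'.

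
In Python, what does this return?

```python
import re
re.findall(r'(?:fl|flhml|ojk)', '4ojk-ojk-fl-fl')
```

['ojk', 'ojk', 'fl', 'fl']

With no groups in the pattern, `findall` gives back each whole match — 4 here.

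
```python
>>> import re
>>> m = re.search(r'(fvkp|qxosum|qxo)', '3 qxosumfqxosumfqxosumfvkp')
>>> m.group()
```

'qxosum'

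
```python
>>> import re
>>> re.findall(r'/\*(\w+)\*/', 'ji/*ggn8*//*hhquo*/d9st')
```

['ggn8', 'hhquo']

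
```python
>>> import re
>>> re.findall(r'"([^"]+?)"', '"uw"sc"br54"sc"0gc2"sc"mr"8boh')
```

Walking the string: at [0:4] match '"uw"', group 1 = 'uw'; at [6:12] match '"br54"', group 1 = 'br54'; at [14:20] match '"0gc2"', group 1 = '0gc2'; at [22:26] match '"mr"', group 1 = 'mr'.
With a single group, `findall` returns only what that group captured — 4 items.

['uw', 'br54', '0gc2', 'mr']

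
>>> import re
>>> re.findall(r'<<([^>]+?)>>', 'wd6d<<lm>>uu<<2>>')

['lm', '2']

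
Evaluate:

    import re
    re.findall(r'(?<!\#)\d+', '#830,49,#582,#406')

Because the assertion is negative and zero-width, positions next to the forbidden text are skipped.
`findall` yields the raw match text (4 of them) because the pattern has no groups.

['30', '49', '82', '06']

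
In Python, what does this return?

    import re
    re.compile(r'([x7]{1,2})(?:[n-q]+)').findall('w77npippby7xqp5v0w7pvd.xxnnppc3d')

['77', '7x', '7', 'xx']

Pattern: 1 to 2 of one of [x7] (captured); then one or more of a character in [n-q] (non-capturing group).
One capturing group, so `findall` returns just the captured substring from each match — 4 in all.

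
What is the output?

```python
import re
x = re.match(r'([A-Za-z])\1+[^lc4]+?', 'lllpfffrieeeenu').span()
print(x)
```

(0, 4)

`re.match` only tries the pattern at the start of the string.
The match spans [0:4] → 'lllp'.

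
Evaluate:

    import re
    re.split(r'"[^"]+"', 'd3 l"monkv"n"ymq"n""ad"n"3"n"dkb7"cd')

Each match becomes a cut point; 6 segments remain.

['d3 l', 'n', 'n"', 'n', 'n', 'cd']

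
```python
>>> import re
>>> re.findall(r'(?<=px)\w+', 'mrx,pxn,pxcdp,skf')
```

Lookahead/lookbehind check context without consuming it, so the matched span excludes the asserted characters.
Matches: at [6:7] → 'n'; at [10:13] → 'cdp'.
With no groups in the pattern, `findall` gives back each whole match — 2 here.

['n', 'cdp']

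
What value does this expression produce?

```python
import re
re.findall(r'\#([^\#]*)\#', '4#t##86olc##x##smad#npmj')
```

['t', '86olc', 'x', 'smad']

Because there's exactly one group, `findall` drops the full match and keeps group 1 from each hit.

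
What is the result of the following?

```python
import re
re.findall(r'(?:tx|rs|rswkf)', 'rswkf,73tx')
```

['rs', 'tx']

Alternation tries branches left to right and keeps the first one that lets the overall match succeed at that position.
No capturing groups, so `findall` returns the 2 full match strings.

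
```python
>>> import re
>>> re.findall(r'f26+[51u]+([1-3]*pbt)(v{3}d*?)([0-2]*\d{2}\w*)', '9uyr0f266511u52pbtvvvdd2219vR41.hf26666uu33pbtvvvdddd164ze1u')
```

[('2pbt', 'vvvdd', '2219vR41'), ('33pbt', 'vvvdddd', '164ze1u')]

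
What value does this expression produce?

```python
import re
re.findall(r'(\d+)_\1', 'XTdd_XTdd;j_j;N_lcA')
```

Because there's exactly one group, `findall` drops the full match and keeps group 1 from each hit.
Nothing in the string satisfies the pattern, so the list is empty.

[]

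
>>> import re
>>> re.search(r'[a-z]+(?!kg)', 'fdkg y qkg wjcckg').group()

The negative lookahead/lookbehind blocks any match where the forbidden context is present.
The match spans [0:4] → 'fdkg'.

'fdkg'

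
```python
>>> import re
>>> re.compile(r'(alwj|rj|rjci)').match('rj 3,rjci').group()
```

'rj'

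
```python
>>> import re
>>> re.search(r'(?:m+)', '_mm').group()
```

This matches one or more of a literal 'm' (non-capturing group).
`search` walks the string left to right and returns the first match it finds.
The match spans [1:3] → 'mm'.

'mm'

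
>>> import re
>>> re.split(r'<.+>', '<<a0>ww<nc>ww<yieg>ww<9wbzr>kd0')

['', 'kd0']

Each match becomes a cut point; 2 segments remain.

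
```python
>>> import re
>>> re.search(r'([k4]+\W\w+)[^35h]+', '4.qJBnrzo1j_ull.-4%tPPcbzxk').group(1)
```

'4.qJBnrzo1j_ull'

The match spans [0:27] → '4.qJBnrzo1j_ull.-4%tPPcbzxk'.
Captured: group 1 = '4.qJBnrzo1j_ull'.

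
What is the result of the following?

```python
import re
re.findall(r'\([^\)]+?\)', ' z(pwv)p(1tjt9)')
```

['(pwv)', '(1tjt9)']

Scanning left to right: at [2:7] → '(pwv)'; at [8:15] → '(1tjt9)'.
Since nothing is captured, `findall` lists the 2 matched substrings directly.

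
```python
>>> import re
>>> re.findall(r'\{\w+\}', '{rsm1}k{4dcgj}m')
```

With no groups in the pattern, `findall` gives back each whole match — 2 here.

['{rsm1}', '{4dcgj}']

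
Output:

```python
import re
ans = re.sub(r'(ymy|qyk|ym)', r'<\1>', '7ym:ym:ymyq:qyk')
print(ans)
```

Branches in `(...|...)` are attempted left-to-right; the first branch that allows the whole pattern to succeed is taken.
Each match is replaced using the text its own group 1 captured.

7<ym>:<ym>:<ymy>q:<qyk>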